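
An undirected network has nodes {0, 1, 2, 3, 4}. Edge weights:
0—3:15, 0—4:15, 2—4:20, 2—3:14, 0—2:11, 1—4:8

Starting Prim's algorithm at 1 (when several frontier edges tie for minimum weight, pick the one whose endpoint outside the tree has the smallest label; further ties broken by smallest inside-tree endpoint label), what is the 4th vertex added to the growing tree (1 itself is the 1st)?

Prim, starting at 1.
Step 1: cheapest edge leaving the tree is 1—4 (8); add 4.
Step 2: cheapest edge leaving the tree is 0—4 (15); add 0.
Step 3: cheapest edge leaving the tree is 0—2 (11); add 2.
Step 4: cheapest edge leaving the tree is 2—3 (14); add 3.
Vertex order: 1, 4, 0, 2, 3. The 4th vertex is 2.

2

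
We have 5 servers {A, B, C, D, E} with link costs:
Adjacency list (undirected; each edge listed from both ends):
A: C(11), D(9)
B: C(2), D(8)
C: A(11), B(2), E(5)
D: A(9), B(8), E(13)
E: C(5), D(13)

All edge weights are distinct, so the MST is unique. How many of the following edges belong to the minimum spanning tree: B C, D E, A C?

1

Kruskal's algorithm — process edges by increasing weight (ties by edge label):
B C (2): add. Components now {A} {B,C} {D} {E}
C E (5): add. Components now {A} {B,C,E} {D}
B D (8): add. Components now {A} {B,C,D,E}
A D (9): add. Components now {A,B,C,D,E}
MST edge set: {B C, C E, B D, A D}.
Of the listed edges, {B C} are in the MST → 1.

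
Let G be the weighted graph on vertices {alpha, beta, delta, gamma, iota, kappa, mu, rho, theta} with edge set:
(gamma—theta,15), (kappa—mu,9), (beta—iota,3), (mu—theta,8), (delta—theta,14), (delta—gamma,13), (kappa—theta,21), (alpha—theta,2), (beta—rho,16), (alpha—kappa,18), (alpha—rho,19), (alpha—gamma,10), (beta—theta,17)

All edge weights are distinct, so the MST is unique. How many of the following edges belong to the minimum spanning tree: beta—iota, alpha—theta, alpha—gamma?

Kruskal: consider edges lightest-first.
alpha—theta (2): add — endpoints in different components.
beta—iota (3): add — endpoints in different components.
mu—theta (8): add — endpoints in different components.
kappa—mu (9): add — endpoints in different components.
alpha—gamma (10): add — endpoints in different components.
delta—gamma (13): add — endpoints in different components.
delta—theta (14): skip — theta and delta already connected.
gamma—theta (15): skip — gamma and theta already connected.
beta—rho (16): add — endpoints in different components.
beta—theta (17): add — endpoints in different components.
MST edge set: {alpha—theta, beta—iota, mu—theta, kappa—mu, alpha—gamma, delta—gamma, beta—rho, beta—theta}.
Of the listed edges, {beta—iota, alpha—theta, alpha—gamma} are in the MST → 3.

3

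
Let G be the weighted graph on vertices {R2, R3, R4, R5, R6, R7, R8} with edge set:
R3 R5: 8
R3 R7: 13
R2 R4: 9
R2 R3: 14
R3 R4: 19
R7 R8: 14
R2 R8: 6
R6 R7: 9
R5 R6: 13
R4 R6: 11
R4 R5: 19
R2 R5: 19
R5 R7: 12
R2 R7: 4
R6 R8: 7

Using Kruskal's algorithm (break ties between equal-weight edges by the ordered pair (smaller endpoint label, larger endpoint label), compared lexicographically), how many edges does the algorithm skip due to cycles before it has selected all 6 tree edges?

2

Kruskal's algorithm — process edges by increasing weight (ties by edge label):
R2 R7 (4): add. Components now {R6} {R3} {R8} {R2,R7} {R5} {R4}
R2 R8 (6): add. Components now {R6} {R3} {R2,R7,R8} {R5} {R4}
R6 R8 (7): add. Components now {R2,R6,R7,R8} {R3} {R5} {R4}
R3 R5 (8): add. Components now {R2,R6,R7,R8} {R3,R5} {R4}
R2 R4 (9): add. Components now {R2,R4,R6,R7,R8} {R3,R5}
R6 R7 (9): skip — R6 and R7 already connected.
R4 R6 (11): skip — R6 and R4 already connected.
R5 R7 (12): add. Components now {R2,R3,R4,R5,R6,R7,R8}
Edges rejected before the tree was complete: 2.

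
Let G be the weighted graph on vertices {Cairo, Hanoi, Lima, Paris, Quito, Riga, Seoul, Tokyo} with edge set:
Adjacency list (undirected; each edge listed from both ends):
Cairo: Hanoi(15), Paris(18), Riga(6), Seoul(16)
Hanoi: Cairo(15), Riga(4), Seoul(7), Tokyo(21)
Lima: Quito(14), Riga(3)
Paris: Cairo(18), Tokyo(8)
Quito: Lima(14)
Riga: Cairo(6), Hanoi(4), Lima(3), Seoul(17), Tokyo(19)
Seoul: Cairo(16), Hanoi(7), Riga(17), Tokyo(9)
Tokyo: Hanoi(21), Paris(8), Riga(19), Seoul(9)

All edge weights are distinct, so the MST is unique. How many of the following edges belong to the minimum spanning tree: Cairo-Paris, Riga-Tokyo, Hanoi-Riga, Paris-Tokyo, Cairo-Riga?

Kruskal's algorithm — process edges by increasing weight (ties by edge label):
Lima-Riga (3): add — endpoints in different components.
Hanoi-Riga (4): add — endpoints in different components.
Cairo-Riga (6): add — endpoints in different components.
Hanoi-Seoul (7): add — endpoints in different components.
Paris-Tokyo (8): add — endpoints in different components.
Seoul-Tokyo (9): add — endpoints in different components.
Lima-Quito (14): add — endpoints in different components.
MST edge set: {Lima-Riga, Hanoi-Riga, Cairo-Riga, Hanoi-Seoul, Paris-Tokyo, Seoul-Tokyo, Lima-Quito}.
Of the listed edges, {Hanoi-Riga, Paris-Tokyo, Cairo-Riga} are in the MST → 3.

3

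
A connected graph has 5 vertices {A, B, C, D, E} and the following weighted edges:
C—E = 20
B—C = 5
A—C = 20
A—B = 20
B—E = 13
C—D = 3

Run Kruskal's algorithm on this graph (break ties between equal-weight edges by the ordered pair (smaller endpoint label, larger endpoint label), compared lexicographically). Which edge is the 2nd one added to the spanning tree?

Kruskal: consider edges lightest-first.
C—D (3): add — endpoints in different components.
B—C (5): add — endpoints in different components.
B—E (13): add — endpoints in different components.
A—B (20): add — endpoints in different components.
The 2nd edge added is B—C.

B-C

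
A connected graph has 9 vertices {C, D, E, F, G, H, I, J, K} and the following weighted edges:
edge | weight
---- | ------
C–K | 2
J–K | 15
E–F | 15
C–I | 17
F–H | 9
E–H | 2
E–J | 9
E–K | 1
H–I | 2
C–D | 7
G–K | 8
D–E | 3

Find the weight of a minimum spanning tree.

36

Kruskal: consider edges lightest-first.
E–K (1): add — endpoints in different components.
C–K (2): add — endpoints in different components.
E–H (2): add — endpoints in different components.
H–I (2): add — endpoints in different components.
D–E (3): add — endpoints in different components.
C–D (7): skip — C and D already connected.
G–K (8): add — endpoints in different components.
E–J (9): add — endpoints in different components.
F–H (9): add — endpoints in different components.
MST edges: E–K, C–K, E–H, H–I, D–E, G–K, E–J, F–H; total weight 1+2+2+2+3+8+9+9 = 36.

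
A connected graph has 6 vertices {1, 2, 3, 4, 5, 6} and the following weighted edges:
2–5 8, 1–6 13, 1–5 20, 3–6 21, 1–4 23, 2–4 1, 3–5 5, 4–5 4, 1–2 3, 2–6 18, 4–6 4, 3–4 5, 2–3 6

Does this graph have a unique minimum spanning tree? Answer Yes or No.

Sort edges by weight, then run Kruskal:
2–4 (1): add — endpoints in different components.
1–2 (3): add — endpoints in different components.
4–5 (4): add — endpoints in different components.
4–6 (4): add — endpoints in different components.
3–4 (5): add — endpoints in different components.
Non-tree edge 3–5 has weight 5, equal to the heaviest edge on its tree cycle — swapping gives another MST of the same weight. Not unique.

No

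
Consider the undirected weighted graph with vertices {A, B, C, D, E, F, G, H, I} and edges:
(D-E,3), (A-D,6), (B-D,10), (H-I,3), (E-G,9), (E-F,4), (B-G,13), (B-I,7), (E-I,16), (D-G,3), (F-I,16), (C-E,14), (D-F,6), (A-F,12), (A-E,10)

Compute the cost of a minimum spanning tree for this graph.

Kruskal: consider edges lightest-first.
D-E (3): add — endpoints in different components.
D-G (3): add — endpoints in different components.
H-I (3): add — endpoints in different components.
E-F (4): add — endpoints in different components.
A-D (6): add — endpoints in different components.
D-F (6): skip — D and F already connected.
B-I (7): add — endpoints in different components.
E-G (9): skip — E and G already connected.
A-E (10): skip — A and E already connected.
B-D (10): add — endpoints in different components.
A-F (12): skip — A and F already connected.
B-G (13): skip — B and G already connected.
C-E (14): add — endpoints in different components.
MST edges: D-E, D-G, H-I, E-F, A-D, B-I, B-D, C-E; total weight 3+3+3+4+6+7+10+14 = 50.

50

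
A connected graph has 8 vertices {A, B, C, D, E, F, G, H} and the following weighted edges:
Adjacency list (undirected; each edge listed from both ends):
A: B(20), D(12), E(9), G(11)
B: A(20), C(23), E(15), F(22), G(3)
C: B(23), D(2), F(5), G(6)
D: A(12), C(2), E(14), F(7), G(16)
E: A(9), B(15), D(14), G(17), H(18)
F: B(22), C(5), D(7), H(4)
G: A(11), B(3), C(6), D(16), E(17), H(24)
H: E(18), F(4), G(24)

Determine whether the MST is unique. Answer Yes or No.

Yes

Kruskal's algorithm — process edges by increasing weight (ties by edge label):
C-D (2): add — endpoints in different components.
B-G (3): add — endpoints in different components.
F-H (4): add — endpoints in different components.
C-F (5): add — endpoints in different components.
C-G (6): add — endpoints in different components.
D-F (7): skip — D and F already connected.
A-E (9): add — endpoints in different components.
A-G (11): add — endpoints in different components.
Every non-tree edge has weight strictly greater than the heaviest edge on the tree path between its endpoints, so the MST is unique.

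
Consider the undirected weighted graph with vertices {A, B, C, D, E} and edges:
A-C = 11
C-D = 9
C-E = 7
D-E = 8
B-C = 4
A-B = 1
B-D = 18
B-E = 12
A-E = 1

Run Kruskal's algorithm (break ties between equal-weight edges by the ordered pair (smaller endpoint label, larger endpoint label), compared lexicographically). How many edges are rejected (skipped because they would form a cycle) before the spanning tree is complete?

1

Kruskal's algorithm — process edges by increasing weight (ties by edge label):
A-B (1): add. Components now {A,B} {C} {D} {E}
A-E (1): add. Components now {A,B,E} {C} {D}
B-C (4): add. Components now {A,B,C,E} {D}
C-E (7): skip — C and E already connected.
D-E (8): add. Components now {A,B,C,D,E}
Edges rejected before the tree was complete: 1.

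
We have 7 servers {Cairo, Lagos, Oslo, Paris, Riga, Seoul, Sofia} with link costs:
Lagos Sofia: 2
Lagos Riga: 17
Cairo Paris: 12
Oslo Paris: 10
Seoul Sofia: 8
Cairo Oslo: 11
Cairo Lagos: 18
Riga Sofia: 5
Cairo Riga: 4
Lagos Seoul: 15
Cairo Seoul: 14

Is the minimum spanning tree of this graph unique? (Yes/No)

Yes

Kruskal's algorithm — process edges by increasing weight (ties by edge label):
Lagos Sofia (2): add. Components now {Cairo} {Oslo} {Paris} {Lagos,Sofia} {Seoul} {Riga}
Cairo Riga (4): add. Components now {Cairo,Riga} {Oslo} {Paris} {Lagos,Sofia} {Seoul}
Riga Sofia (5): add. Components now {Cairo,Lagos,Riga,Sofia} {Oslo} {Paris} {Seoul}
Seoul Sofia (8): add. Components now {Cairo,Lagos,Riga,Seoul,Sofia} {Oslo} {Paris}
Oslo Paris (10): add. Components now {Cairo,Lagos,Riga,Seoul,Sofia} {Oslo,Paris}
Cairo Oslo (11): add. Components now {Cairo,Lagos,Oslo,Paris,Riga,Seoul,Sofia}
Every non-tree edge has weight strictly greater than the heaviest edge on the tree path between its endpoints, so the MST is unique.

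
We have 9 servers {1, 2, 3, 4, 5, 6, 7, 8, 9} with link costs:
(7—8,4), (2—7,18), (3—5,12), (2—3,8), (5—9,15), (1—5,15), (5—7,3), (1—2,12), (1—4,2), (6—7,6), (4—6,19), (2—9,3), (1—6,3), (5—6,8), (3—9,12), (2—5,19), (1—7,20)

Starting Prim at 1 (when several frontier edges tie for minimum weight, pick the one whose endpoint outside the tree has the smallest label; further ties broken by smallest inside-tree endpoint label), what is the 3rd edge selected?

Prim's algorithm from 1:
Step 1: cheapest edge leaving the tree is 1—4 (2); add 4.
Step 2: cheapest edge leaving the tree is 1—6 (3); add 6.
Step 3: cheapest edge leaving the tree is 6—7 (6); add 7.
Step 4: cheapest edge leaving the tree is 5—7 (3); add 5.
Step 5: cheapest edge leaving the tree is 7—8 (4); add 8.
Step 6: cheapest edge leaving the tree is 1—2 (12); add 2.
Step 7: cheapest edge leaving the tree is 2—9 (3); add 9.
Step 8: cheapest edge leaving the tree is 2—3 (8); add 3.
The 3rd edge added is 6—7.

6-7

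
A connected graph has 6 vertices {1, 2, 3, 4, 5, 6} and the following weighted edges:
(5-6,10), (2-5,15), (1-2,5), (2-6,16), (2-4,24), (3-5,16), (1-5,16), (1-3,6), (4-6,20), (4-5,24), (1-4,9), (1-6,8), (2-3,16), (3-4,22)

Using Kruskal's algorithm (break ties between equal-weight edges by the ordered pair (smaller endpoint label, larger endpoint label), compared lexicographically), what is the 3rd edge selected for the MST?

Kruskal: consider edges lightest-first.
1-2 (5): add. Components now {1,2} {3} {4} {5} {6}
1-3 (6): add. Components now {1,2,3} {4} {5} {6}
1-6 (8): add. Components now {1,2,3,6} {4} {5}
1-4 (9): add. Components now {1,2,3,4,6} {5}
5-6 (10): add. Components now {1,2,3,4,5,6}
The 3rd edge added is 1-6.

1-6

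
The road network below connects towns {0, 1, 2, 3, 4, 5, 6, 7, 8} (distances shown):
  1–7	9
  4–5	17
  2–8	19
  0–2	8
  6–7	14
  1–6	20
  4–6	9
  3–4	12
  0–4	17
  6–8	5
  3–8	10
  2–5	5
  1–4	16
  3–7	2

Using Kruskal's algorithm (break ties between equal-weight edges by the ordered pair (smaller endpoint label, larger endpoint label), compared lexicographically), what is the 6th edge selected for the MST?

Kruskal's algorithm — process edges by increasing weight (ties by edge label):
3–7 (2): add — endpoints in different components.
2–5 (5): add — endpoints in different components.
6–8 (5): add — endpoints in different components.
0–2 (8): add — endpoints in different components.
1–7 (9): add — endpoints in different components.
4–6 (9): add — endpoints in different components.
3–8 (10): add — endpoints in different components.
3–4 (12): skip — 3 and 4 already connected.
6–7 (14): skip — 6 and 7 already connected.
1–4 (16): skip — 1 and 4 already connected.
0–4 (17): add — endpoints in different components.
The 6th edge added is 4–6.

4-6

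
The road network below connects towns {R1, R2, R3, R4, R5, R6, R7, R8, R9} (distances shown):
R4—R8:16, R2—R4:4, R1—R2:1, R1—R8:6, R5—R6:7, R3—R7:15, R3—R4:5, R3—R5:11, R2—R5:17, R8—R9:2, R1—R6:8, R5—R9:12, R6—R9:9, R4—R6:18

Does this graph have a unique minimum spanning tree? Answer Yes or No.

Yes

Kruskal: consider edges lightest-first.
R1—R2 (1): add — endpoints in different components.
R8—R9 (2): add — endpoints in different components.
R2—R4 (4): add — endpoints in different components.
R3—R4 (5): add — endpoints in different components.
R1—R8 (6): add — endpoints in different components.
R5—R6 (7): add — endpoints in different components.
R1—R6 (8): add — endpoints in different components.
R6—R9 (9): skip — R9 and R6 already connected.
R3—R5 (11): skip — R5 and R3 already connected.
R5—R9 (12): skip — R5 and R9 already connected.
R3—R7 (15): add — endpoints in different components.
Every non-tree edge has weight strictly greater than the heaviest edge on the tree path between its endpoints, so the MST is unique.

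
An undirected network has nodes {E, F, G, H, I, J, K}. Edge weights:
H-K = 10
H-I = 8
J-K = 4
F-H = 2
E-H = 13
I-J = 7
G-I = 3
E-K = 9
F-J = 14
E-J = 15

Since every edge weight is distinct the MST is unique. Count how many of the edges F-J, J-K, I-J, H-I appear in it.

3

Sort edges by weight, then run Kruskal:
F-H (2): add — endpoints in different components.
G-I (3): add — endpoints in different components.
J-K (4): add — endpoints in different components.
I-J (7): add — endpoints in different components.
H-I (8): add — endpoints in different components.
E-K (9): add — endpoints in different components.
MST edge set: {F-H, G-I, J-K, I-J, H-I, E-K}.
Of the listed edges, {J-K, I-J, H-I} are in the MST → 3.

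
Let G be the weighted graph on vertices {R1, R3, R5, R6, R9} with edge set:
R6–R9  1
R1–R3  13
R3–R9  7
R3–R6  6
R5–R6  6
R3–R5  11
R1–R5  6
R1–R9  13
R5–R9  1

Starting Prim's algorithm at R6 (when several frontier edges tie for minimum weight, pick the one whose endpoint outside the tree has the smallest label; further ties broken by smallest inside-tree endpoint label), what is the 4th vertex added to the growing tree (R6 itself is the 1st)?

Grow the tree from R6 using Prim:
Step 1: cheapest edge leaving the tree is R6–R9 (1); add R9.
Step 2: cheapest edge leaving the tree is R5–R9 (1); add R5.
Step 3: cheapest edge leaving the tree is R1–R5 (6); add R1.
Step 4: cheapest edge leaving the tree is R3–R6 (6); add R3.
Vertex order: R6, R9, R5, R1, R3. The 4th vertex is R1.

R1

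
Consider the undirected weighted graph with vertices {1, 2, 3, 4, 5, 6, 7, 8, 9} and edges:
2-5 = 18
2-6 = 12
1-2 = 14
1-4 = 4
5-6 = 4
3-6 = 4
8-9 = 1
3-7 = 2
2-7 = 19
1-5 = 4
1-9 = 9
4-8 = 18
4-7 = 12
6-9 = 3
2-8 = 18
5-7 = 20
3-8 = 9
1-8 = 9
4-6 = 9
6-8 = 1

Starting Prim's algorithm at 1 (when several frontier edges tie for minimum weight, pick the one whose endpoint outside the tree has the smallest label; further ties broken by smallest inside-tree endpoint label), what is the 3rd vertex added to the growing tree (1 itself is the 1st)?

5

Grow the tree from 1 using Prim:
Step 1: cheapest edge leaving the tree is 1-4 (4); add 4.
Step 2: cheapest edge leaving the tree is 1-5 (4); add 5.
Step 3: cheapest edge leaving the tree is 5-6 (4); add 6.
Step 4: cheapest edge leaving the tree is 6-8 (1); add 8.
Step 5: cheapest edge leaving the tree is 8-9 (1); add 9.
Step 6: cheapest edge leaving the tree is 3-6 (4); add 3.
Step 7: cheapest edge leaving the tree is 3-7 (2); add 7.
Step 8: cheapest edge leaving the tree is 2-6 (12); add 2.
Vertex order: 1, 4, 5, 6, 8, 9, 3, 7, 2. The 3rd vertex is 5.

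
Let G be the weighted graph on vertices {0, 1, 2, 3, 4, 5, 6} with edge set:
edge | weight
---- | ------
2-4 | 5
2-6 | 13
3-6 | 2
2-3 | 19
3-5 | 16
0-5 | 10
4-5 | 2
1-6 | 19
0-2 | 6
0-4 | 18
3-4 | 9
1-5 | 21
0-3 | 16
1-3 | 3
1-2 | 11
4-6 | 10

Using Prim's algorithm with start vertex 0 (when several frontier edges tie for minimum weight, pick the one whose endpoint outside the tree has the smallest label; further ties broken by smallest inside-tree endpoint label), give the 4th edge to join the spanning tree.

Grow the tree from 0 using Prim:
Step 1: cheapest edge leaving the tree is 0-2 (6); add 2.
Step 2: cheapest edge leaving the tree is 2-4 (5); add 4.
Step 3: cheapest edge leaving the tree is 4-5 (2); add 5.
Step 4: cheapest edge leaving the tree is 3-4 (9); add 3.
Step 5: cheapest edge leaving the tree is 3-6 (2); add 6.
Step 6: cheapest edge leaving the tree is 1-3 (3); add 1.
The 4th edge added is 3-4.

3-4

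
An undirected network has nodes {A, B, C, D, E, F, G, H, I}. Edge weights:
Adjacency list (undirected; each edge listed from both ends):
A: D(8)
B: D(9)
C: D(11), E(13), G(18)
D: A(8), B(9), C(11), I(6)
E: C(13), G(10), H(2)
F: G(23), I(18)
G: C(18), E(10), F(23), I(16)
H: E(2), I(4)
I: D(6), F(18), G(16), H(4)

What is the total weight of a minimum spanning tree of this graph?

68

Sort edges by weight, then run Kruskal:
E–H (2): add — endpoints in different components.
H–I (4): add — endpoints in different components.
D–I (6): add — endpoints in different components.
A–D (8): add — endpoints in different components.
B–D (9): add — endpoints in different components.
E–G (10): add — endpoints in different components.
C–D (11): add — endpoints in different components.
C–E (13): skip — C and E already connected.
G–I (16): skip — G and I already connected.
C–G (18): skip — C and G already connected.
F–I (18): add — endpoints in different components.
MST edges: E–H, H–I, D–I, A–D, B–D, E–G, C–D, F–I; total weight 2+4+6+8+9+10+11+18 = 68.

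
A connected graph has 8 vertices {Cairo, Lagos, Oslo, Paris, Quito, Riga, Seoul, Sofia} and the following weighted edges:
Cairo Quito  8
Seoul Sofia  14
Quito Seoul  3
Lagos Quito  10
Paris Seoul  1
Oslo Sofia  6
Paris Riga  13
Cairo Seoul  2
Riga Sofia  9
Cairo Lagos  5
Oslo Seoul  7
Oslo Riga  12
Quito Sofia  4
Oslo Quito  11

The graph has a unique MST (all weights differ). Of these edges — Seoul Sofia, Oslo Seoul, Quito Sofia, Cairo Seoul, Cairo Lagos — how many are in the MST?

3

Sort edges by weight, then run Kruskal:
Paris Seoul (1): add — endpoints in different components.
Cairo Seoul (2): add — endpoints in different components.
Quito Seoul (3): add — endpoints in different components.
Quito Sofia (4): add — endpoints in different components.
Cairo Lagos (5): add — endpoints in different components.
Oslo Sofia (6): add — endpoints in different components.
Oslo Seoul (7): skip — Oslo and Seoul already connected.
Cairo Quito (8): skip — Quito and Cairo already connected.
Riga Sofia (9): add — endpoints in different components.
MST edge set: {Paris Seoul, Cairo Seoul, Quito Seoul, Quito Sofia, Cairo Lagos, Oslo Sofia, Riga Sofia}.
Of the listed edges, {Quito Sofia, Cairo Seoul, Cairo Lagos} are in the MST → 3.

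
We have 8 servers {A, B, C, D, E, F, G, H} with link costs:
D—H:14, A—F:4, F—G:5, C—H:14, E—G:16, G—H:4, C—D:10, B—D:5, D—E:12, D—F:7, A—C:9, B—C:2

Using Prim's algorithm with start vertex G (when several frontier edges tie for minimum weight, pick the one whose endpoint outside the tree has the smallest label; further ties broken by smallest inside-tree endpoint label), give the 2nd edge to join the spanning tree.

Prim, starting at G.
Step 1: cheapest edge leaving the tree is G—H (4); add H.
Step 2: cheapest edge leaving the tree is F—G (5); add F.
Step 3: cheapest edge leaving the tree is A—F (4); add A.
Step 4: cheapest edge leaving the tree is D—F (7); add D.
Step 5: cheapest edge leaving the tree is B—D (5); add B.
Step 6: cheapest edge leaving the tree is B—C (2); add C.
Step 7: cheapest edge leaving the tree is D—E (12); add E.
The 2nd edge added is F—G.

F-G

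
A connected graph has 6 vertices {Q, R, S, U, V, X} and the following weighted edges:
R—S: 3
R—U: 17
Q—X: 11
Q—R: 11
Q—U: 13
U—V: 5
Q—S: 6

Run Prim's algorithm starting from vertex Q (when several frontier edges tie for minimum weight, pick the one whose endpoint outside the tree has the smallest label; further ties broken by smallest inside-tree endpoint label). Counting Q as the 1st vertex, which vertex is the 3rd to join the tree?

Grow the tree from Q using Prim:
Step 1: frontier [Q—S 6, Q—R 11, Q—X 11, Q—U 13] → take Q—S (6); add S.
Step 2: frontier [Q—R 11, Q—X 11, Q—U 13, R—S 3] → take R—S (3); add R.
Step 3: frontier [Q—X 11, Q—U 13, R—U 17] → take Q—X (11); add X.
Step 4: frontier [Q—U 13, R—U 17] → take Q—U (13); add U.
Step 5: frontier [U—V 5] → take U—V (5); add V.
Vertex order: Q, S, R, X, U, V. The 3rd vertex is R.

R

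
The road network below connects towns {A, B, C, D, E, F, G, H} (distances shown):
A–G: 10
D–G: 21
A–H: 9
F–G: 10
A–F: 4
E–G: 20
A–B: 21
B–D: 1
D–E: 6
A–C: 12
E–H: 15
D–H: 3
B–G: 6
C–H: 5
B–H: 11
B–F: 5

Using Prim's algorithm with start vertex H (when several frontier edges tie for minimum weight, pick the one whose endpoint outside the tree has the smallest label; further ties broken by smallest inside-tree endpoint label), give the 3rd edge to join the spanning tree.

Grow the tree from H using Prim:
Step 1: cheapest edge leaving the tree is D–H (3); add D.
Step 2: cheapest edge leaving the tree is B–D (1); add B.
Step 3: cheapest edge leaving the tree is C–H (5); add C.
Step 4: cheapest edge leaving the tree is B–F (5); add F.
Step 5: cheapest edge leaving the tree is A–F (4); add A.
Step 6: cheapest edge leaving the tree is D–E (6); add E.
Step 7: cheapest edge leaving the tree is B–G (6); add G.
The 3rd edge added is C–H.

C-H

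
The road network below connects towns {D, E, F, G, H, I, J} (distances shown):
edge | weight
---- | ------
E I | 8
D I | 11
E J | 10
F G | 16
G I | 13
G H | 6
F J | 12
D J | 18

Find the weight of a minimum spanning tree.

Grow the tree from I using Prim:
Step 1: cheapest edge leaving the tree is E I (8); add E.
Step 2: cheapest edge leaving the tree is E J (10); add J.
Step 3: cheapest edge leaving the tree is D I (11); add D.
Step 4: cheapest edge leaving the tree is F J (12); add F.
Step 5: cheapest edge leaving the tree is G I (13); add G.
Step 6: cheapest edge leaving the tree is G H (6); add H.
MST edges: E I, E J, D I, F J, G I, G H; total weight 8+10+11+12+13+6 = 60.

60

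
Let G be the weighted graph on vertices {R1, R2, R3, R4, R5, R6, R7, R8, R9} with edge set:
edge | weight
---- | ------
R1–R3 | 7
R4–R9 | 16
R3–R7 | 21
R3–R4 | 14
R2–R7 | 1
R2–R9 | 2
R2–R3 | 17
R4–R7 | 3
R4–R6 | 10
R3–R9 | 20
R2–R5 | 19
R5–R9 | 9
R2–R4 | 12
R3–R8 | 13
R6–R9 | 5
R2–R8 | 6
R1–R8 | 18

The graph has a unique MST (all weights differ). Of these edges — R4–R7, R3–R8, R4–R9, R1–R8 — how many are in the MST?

2

Sort edges by weight, then run Kruskal:
R2–R7 (1): add — endpoints in different components.
R2–R9 (2): add — endpoints in different components.
R4–R7 (3): add — endpoints in different components.
R6–R9 (5): add — endpoints in different components.
R2–R8 (6): add — endpoints in different components.
R1–R3 (7): add — endpoints in different components.
R5–R9 (9): add — endpoints in different components.
R4–R6 (10): skip — R6 and R4 already connected.
R2–R4 (12): skip — R2 and R4 already connected.
R3–R8 (13): add — endpoints in different components.
MST edge set: {R2–R7, R2–R9, R4–R7, R6–R9, R2–R8, R1–R3, R5–R9, R3–R8}.
Of the listed edges, {R4–R7, R3–R8} are in the MST → 2.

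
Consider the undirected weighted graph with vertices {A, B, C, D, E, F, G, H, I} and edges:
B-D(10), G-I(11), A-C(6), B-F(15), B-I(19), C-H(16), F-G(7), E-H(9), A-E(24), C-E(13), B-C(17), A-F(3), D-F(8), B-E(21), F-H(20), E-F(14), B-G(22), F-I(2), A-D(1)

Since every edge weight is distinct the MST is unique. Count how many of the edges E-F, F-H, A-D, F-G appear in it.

2

Sort edges by weight, then run Kruskal:
A-D (1): add — endpoints in different components.
F-I (2): add — endpoints in different components.
A-F (3): add — endpoints in different components.
A-C (6): add — endpoints in different components.
F-G (7): add — endpoints in different components.
D-F (8): skip — D and F already connected.
E-H (9): add — endpoints in different components.
B-D (10): add — endpoints in different components.
G-I (11): skip — G and I already connected.
C-E (13): add — endpoints in different components.
MST edge set: {A-D, F-I, A-F, A-C, F-G, E-H, B-D, C-E}.
Of the listed edges, {A-D, F-G} are in the MST → 2.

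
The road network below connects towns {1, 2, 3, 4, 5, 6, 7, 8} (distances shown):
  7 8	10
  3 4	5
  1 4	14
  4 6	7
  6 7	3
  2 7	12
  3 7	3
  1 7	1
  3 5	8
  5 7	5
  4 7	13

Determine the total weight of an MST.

Kruskal: consider edges lightest-first.
1 7 (1): add — endpoints in different components.
3 7 (3): add — endpoints in different components.
6 7 (3): add — endpoints in different components.
3 4 (5): add — endpoints in different components.
5 7 (5): add — endpoints in different components.
4 6 (7): skip — 4 and 6 already connected.
3 5 (8): skip — 3 and 5 already connected.
7 8 (10): add — endpoints in different components.
2 7 (12): add — endpoints in different components.
MST edges: 1 7, 3 7, 6 7, 3 4, 5 7, 7 8, 2 7; total weight 1+3+3+5+5+10+12 = 39.

39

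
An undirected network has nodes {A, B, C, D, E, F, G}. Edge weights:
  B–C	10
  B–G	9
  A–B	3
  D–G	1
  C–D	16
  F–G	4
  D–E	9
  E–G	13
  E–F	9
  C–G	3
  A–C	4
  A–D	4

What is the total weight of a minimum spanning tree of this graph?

24

Prim's algorithm from A:
Step 1: frontier [A–B 3, A–C 4, A–D 4] → take A–B (3); add B.
Step 2: frontier [A–C 4, A–D 4, B–G 9, B–C 10] → take A–C (4); add C.
Step 3: frontier [A–D 4, B–G 9, C–G 3, C–D 16] → take C–G (3); add G.
Step 4: frontier [A–D 4, C–D 16, D–G 1, F–G 4, E–G 13] → take D–G (1); add D.
Step 5: frontier [D–E 9, F–G 4, E–G 13] → take F–G (4); add F.
Step 6: frontier [D–E 9, E–F 9, E–G 13] → take D–E (9); add E.
MST edges: A–B, A–C, C–G, D–G, F–G, D–E; total weight 3+4+3+1+4+9 = 24.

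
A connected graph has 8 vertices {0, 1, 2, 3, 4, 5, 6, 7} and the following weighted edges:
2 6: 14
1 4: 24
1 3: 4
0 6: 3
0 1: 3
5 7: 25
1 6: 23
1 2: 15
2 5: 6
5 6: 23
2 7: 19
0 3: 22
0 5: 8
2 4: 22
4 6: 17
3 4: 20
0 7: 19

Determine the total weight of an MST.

60

Prim, starting at 7.
Step 1: cheapest edge leaving the tree is 0 7 (19); add 0.
Step 2: cheapest edge leaving the tree is 0 1 (3); add 1.
Step 3: cheapest edge leaving the tree is 0 6 (3); add 6.
Step 4: cheapest edge leaving the tree is 1 3 (4); add 3.
Step 5: cheapest edge leaving the tree is 0 5 (8); add 5.
Step 6: cheapest edge leaving the tree is 2 5 (6); add 2.
Step 7: cheapest edge leaving the tree is 4 6 (17); add 4.
MST edges: 0 7, 0 1, 0 6, 1 3, 0 5, 2 5, 4 6; total weight 19+3+3+4+8+6+17 = 60.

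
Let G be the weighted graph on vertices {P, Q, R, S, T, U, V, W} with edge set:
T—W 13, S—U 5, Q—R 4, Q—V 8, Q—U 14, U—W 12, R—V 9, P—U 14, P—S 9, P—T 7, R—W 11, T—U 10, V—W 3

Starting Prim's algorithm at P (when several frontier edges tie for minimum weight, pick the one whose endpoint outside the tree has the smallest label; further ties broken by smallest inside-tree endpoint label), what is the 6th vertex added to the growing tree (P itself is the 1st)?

Prim, starting at P.
Step 1: frontier [P—T 7, P—S 9, P—U 14] → take P—T (7); add T.
Step 2: frontier [P—S 9, P—U 14, T—U 10, T—W 13] → take P—S (9); add S.
Step 3: frontier [P—U 14, S—U 5, T—U 10, T—W 13] → take S—U (5); add U.
Step 4: frontier [T—W 13, U—W 12, Q—U 14] → take U—W (12); add W.
Step 5: frontier [Q—U 14, V—W 3, R—W 11] → take V—W (3); add V.
Step 6: frontier [Q—U 14, Q—V 8, R—V 9, R—W 11] → take Q—V (8); add Q.
Step 7: frontier [Q—R 4, R—V 9, R—W 11] → take Q—R (4); add R.
Vertex order: P, T, S, U, W, V, Q, R. The 6th vertex is V.

V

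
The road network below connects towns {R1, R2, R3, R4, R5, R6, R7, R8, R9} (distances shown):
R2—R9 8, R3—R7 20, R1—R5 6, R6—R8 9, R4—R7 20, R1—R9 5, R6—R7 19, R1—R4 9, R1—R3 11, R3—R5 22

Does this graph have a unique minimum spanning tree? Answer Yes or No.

Kruskal's algorithm — process edges by increasing weight (ties by edge label):
R1—R9 (5): add — endpoints in different components.
R1—R5 (6): add — endpoints in different components.
R2—R9 (8): add — endpoints in different components.
R1—R4 (9): add — endpoints in different components.
R6—R8 (9): add — endpoints in different components.
R1—R3 (11): add — endpoints in different components.
R6—R7 (19): add — endpoints in different components.
R3—R7 (20): add — endpoints in different components.
Non-tree edge R4—R7 has weight 20, equal to the heaviest edge on its tree cycle — swapping gives another MST of the same weight. Not unique.

No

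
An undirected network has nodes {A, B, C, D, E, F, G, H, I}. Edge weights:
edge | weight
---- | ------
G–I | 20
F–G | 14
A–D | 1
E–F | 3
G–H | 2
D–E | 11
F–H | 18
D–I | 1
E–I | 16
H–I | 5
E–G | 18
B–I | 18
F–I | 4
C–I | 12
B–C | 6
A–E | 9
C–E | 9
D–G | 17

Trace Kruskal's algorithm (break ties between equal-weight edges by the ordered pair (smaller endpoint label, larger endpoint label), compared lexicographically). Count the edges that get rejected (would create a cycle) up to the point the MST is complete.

1

Kruskal: consider edges lightest-first.
A–D (1): add — endpoints in different components.
D–I (1): add — endpoints in different components.
G–H (2): add — endpoints in different components.
E–F (3): add — endpoints in different components.
F–I (4): add — endpoints in different components.
H–I (5): add — endpoints in different components.
B–C (6): add — endpoints in different components.
A–E (9): skip — A and E already connected.
C–E (9): add — endpoints in different components.
Edges rejected before the tree was complete: 1.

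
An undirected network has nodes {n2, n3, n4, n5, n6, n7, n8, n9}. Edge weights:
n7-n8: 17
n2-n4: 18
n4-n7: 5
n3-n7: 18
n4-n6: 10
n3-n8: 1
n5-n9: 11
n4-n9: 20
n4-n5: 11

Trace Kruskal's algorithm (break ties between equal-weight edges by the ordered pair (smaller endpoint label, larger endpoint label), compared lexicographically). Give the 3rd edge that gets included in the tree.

Kruskal's algorithm — process edges by increasing weight (ties by edge label):
n3-n8 (1): add — endpoints in different components.
n4-n7 (5): add — endpoints in different components.
n4-n6 (10): add — endpoints in different components.
n4-n5 (11): add — endpoints in different components.
n5-n9 (11): add — endpoints in different components.
n7-n8 (17): add — endpoints in different components.
n2-n4 (18): add — endpoints in different components.
The 3rd edge added is n4-n6.

n4-n6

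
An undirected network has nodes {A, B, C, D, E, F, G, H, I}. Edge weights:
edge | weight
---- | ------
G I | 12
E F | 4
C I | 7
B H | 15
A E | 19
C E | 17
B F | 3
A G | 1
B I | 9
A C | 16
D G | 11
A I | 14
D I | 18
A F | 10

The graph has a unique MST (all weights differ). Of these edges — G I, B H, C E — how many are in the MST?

1

Kruskal's algorithm — process edges by increasing weight (ties by edge label):
A G (1): add — endpoints in different components.
B F (3): add — endpoints in different components.
E F (4): add — endpoints in different components.
C I (7): add — endpoints in different components.
B I (9): add — endpoints in different components.
A F (10): add — endpoints in different components.
D G (11): add — endpoints in different components.
G I (12): skip — G and I already connected.
A I (14): skip — A and I already connected.
B H (15): add — endpoints in different components.
MST edge set: {A G, B F, E F, C I, B I, A F, D G, B H}.
Of the listed edges, {B H} are in the MST → 1.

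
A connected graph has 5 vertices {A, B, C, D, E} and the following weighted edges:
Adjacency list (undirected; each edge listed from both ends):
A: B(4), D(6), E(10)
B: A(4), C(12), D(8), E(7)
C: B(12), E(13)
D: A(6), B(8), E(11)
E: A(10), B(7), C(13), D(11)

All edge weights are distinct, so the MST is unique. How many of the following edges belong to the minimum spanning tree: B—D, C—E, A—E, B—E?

1

Sort edges by weight, then run Kruskal:
A—B (4): add — endpoints in different components.
A—D (6): add — endpoints in different components.
B—E (7): add — endpoints in different components.
B—D (8): skip — B and D already connected.
A—E (10): skip — A and E already connected.
D—E (11): skip — D and E already connected.
B—C (12): add — endpoints in different components.
MST edge set: {A—B, A—D, B—E, B—C}.
Of the listed edges, {B—E} are in the MST → 1.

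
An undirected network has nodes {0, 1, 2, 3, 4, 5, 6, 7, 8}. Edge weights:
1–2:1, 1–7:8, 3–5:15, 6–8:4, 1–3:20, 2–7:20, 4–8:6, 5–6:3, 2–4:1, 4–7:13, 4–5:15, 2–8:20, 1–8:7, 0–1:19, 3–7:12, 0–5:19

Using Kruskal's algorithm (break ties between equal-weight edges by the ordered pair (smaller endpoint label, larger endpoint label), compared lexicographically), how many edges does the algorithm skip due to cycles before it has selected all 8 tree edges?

4

Kruskal: consider edges lightest-first.
1–2 (1): add — endpoints in different components.
2–4 (1): add — endpoints in different components.
5–6 (3): add — endpoints in different components.
6–8 (4): add — endpoints in different components.
4–8 (6): add — endpoints in different components.
1–8 (7): skip — 1 and 8 already connected.
1–7 (8): add — endpoints in different components.
3–7 (12): add — endpoints in different components.
4–7 (13): skip — 4 and 7 already connected.
3–5 (15): skip — 3 and 5 already connected.
4–5 (15): skip — 4 and 5 already connected.
0–1 (19): add — endpoints in different components.
Edges rejected before the tree was complete: 4.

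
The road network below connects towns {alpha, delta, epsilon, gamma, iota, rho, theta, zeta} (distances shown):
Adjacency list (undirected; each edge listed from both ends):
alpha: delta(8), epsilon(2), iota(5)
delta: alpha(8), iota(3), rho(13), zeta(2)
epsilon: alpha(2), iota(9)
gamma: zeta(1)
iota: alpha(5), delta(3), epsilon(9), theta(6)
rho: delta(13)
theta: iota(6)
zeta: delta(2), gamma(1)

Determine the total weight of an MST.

Kruskal: consider edges lightest-first.
gamma zeta (1): add — endpoints in different components.
alpha epsilon (2): add — endpoints in different components.
delta zeta (2): add — endpoints in different components.
delta iota (3): add — endpoints in different components.
alpha iota (5): add — endpoints in different components.
iota theta (6): add — endpoints in different components.
alpha delta (8): skip — alpha and delta already connected.
epsilon iota (9): skip — iota and epsilon already connected.
delta rho (13): add — endpoints in different components.
MST edges: gamma zeta, alpha epsilon, delta zeta, delta iota, alpha iota, iota theta, delta rho; total weight 1+2+2+3+5+6+13 = 32.

32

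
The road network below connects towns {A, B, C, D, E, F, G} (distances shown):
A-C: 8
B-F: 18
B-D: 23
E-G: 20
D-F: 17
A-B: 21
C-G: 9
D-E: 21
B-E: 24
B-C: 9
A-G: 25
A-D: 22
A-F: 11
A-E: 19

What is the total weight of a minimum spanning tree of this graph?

73

Kruskal's algorithm — process edges by increasing weight (ties by edge label):
A-C (8): add — endpoints in different components.
B-C (9): add — endpoints in different components.
C-G (9): add — endpoints in different components.
A-F (11): add — endpoints in different components.
D-F (17): add — endpoints in different components.
B-F (18): skip — B and F already connected.
A-E (19): add — endpoints in different components.
MST edges: A-C, B-C, C-G, A-F, D-F, A-E; total weight 8+9+9+11+17+19 = 73.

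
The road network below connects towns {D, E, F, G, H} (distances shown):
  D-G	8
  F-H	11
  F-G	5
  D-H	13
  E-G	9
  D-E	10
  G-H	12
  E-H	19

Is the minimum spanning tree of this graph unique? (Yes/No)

Sort edges by weight, then run Kruskal:
F-G (5): add. Components now {D} {E} {F,G} {H}
D-G (8): add. Components now {D,F,G} {E} {H}
E-G (9): add. Components now {D,E,F,G} {H}
D-E (10): skip — D and E already connected.
F-H (11): add. Components now {D,E,F,G,H}
Every non-tree edge has weight strictly greater than the heaviest edge on the tree path between its endpoints, so the MST is unique.

Yes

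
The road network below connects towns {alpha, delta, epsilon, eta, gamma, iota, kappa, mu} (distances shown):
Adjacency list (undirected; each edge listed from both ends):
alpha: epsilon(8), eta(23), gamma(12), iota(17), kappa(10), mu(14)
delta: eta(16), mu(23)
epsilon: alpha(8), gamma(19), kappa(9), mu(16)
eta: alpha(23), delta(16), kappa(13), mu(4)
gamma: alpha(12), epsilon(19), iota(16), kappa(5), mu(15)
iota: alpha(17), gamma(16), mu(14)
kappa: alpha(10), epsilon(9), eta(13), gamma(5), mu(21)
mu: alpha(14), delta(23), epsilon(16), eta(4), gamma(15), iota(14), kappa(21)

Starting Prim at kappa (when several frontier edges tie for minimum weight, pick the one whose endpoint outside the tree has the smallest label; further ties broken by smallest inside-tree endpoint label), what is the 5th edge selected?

Prim, starting at kappa.
Step 1: cheapest edge leaving the tree is gamma–kappa (5); add gamma.
Step 2: cheapest edge leaving the tree is epsilon–kappa (9); add epsilon.
Step 3: cheapest edge leaving the tree is alpha–epsilon (8); add alpha.
Step 4: cheapest edge leaving the tree is eta–kappa (13); add eta.
Step 5: cheapest edge leaving the tree is eta–mu (4); add mu.
Step 6: cheapest edge leaving the tree is iota–mu (14); add iota.
Step 7: cheapest edge leaving the tree is delta–eta (16); add delta.
The 5th edge added is eta–mu.

eta-mu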